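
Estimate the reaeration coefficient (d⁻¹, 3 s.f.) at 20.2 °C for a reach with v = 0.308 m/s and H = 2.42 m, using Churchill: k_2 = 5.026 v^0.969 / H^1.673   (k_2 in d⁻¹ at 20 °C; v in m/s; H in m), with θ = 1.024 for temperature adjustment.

k_2(20) = 5.026 × 0.308^0.969 / 2.42^1.673 = 5.026 × 0.3195 / 4.387 = 0.3660 d⁻¹.
k_2(20.2) = 0.3660 × 1.024^(20.2−20) = 0.3660 × 1.005 = 0.3678 d⁻¹.

k_2 ≈ 0.368 d⁻¹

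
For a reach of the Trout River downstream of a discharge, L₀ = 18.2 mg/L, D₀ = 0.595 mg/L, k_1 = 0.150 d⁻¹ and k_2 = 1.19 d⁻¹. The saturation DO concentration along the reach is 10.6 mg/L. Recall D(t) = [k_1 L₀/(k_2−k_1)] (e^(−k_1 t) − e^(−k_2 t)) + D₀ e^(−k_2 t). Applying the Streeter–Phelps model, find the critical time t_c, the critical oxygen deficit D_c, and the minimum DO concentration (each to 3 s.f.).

t_c ≈ 1.74 d; D_c ≈ 1.77 mg/L; min DO ≈ 8.83 mg/L

At the critical point dD/dt = 0, so k_1 L₀ e^(−k_1 t) = k_2 D. Substituting D(t) from the Streeter–Phelps equation and solving for t gives
t_c = ln[(k_2/k_1)(1 − D₀(k_2−k_1)/(k_1 L₀))] / (k_2−k_1).
Here k_2−k_1 = 1.040 d⁻¹ and 1 − D₀(k_2−k_1)/(k_1 L₀) = 1 − 0.595×1.040/(0.150×18.2) = 0.7733, so
t_c = ln(7.933 × 0.7733) / 1.040 = 1.814 / 1.040 = 1.744 d.
D_c = (k_1/k_2) L₀ e^(−k_1 t_c) = (0.150/1.19) × 18.2 × e^(−0.150×1.744) = 0.1261 × 18.2 × 0.7698 = 1.766 mg/L.
Minimum DO = C_s − D_c = 10.6 − 1.766 = 8.834 mg/L.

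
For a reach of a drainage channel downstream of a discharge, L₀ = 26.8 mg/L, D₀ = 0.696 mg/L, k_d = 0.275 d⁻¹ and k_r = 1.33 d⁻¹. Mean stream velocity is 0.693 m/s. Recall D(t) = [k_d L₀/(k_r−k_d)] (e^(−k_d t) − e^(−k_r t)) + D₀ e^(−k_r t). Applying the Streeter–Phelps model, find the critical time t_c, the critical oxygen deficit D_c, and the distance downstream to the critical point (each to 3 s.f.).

t_c = [1/(k_r−k_d)] ln[(k_r/k_d)(1 − D₀(k_r−k_d)/(k_d L₀))]
= [1/(1.33−0.275)] ln[(1.33/0.275)(1 − 0.696×1.055/(0.275×26.8))]
= (1/1.055) ln[4.836 × 0.9004] = 0.9479 × ln(4.355) = 0.9479 × 1.471 = 1.395 d.
D_c = (k_d/k_r) L₀ e^(−k_d t_c) = (0.275/1.33) × 26.8 × e^(−0.275×1.395) = 0.2068 × 26.8 × 0.6815 = 3.776 mg/L.
x_c = v t_c = 0.693 m/s × 1.395 d × 86400 s/d = 83500 m ≈ 83.5 km.

t_c ≈ 1.39 d; D_c ≈ 3.78 mg/L; x_c ≈ 83.5 km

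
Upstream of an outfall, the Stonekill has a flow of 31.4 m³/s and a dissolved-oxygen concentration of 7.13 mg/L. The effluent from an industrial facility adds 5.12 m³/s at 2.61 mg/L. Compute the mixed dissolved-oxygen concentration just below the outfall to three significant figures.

6.50 mg/L

Flow-weighted mixing: C = (Q_r C_r + Q_w C_w)/(Q_r + Q_w)
= (31.4×7.13 + 5.12×2.61)/(31.4 + 5.12) = 237.2/36.52 = 6.496 mg/L.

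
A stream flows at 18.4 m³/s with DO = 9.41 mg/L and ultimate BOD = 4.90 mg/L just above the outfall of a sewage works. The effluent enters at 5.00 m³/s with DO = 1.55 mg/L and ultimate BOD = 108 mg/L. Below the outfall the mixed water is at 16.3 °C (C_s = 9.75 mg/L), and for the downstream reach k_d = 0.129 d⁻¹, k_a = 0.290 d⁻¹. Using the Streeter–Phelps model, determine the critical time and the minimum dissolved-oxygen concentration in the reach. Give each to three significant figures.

t_c ≈ 4.42 d; minimum DO ≈ 2.98 mg/L

Mixed DO = (18.4×9.41 + 5.00×1.55)/(18.4+5.00) = 180.9/23.40 = 7.731 mg/L.
Mixed L₀ = (18.4×4.90 + 5.00×108)/(23.40) = 630.2/23.40 = 26.93 mg/L.
Initial deficit D₀ = C_s − DO₀ = 9.75 − 7.731 = 2.019 mg/L.
t_c = (1/0.1610) ln[(0.290/0.129)(1 − 2.019×0.1610/(0.129×26.93))] = 6.211 × ln(2.038) = 4.421 d.
D_c = (0.129/0.290) × 26.93 × e^(−0.129×4.421) = 0.4448 × 26.93 × 0.5653 = 6.772 mg/L.
Minimum DO = 9.75 − 6.772 = 2.978 mg/L.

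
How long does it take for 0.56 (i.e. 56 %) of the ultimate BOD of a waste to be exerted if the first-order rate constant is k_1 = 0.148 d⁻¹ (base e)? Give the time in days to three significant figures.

y/L₀ = 1 − e^(−k_1 t) = 0.56 ⇒ e^(−k_1 t) = 0.440
t = −ln(0.440) / 0.148 = 0.8210 / 0.148 = 5.547 d.

t ≈ 5.55 d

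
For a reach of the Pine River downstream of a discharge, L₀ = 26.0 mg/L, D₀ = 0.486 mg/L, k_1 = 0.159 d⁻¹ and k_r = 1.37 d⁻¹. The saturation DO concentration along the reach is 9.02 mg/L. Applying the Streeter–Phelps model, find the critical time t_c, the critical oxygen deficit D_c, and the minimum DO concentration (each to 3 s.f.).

t_c = [1/(k_r−k_1)] ln[(k_r/k_1)(1 − D₀(k_r−k_1)/(k_1 L₀))]
= [1/(1.37−0.159)] ln[(1.37/0.159)(1 − 0.486×1.211/(0.159×26.0))]
= (1/1.211) ln[8.616 × 0.8576] = 0.8258 × ln(7.390) = 0.8258 × 2.000 = 1.652 d.
D_c = (k_1/k_r) L₀ e^(−k_1 t_c) = (0.159/1.37) × 26.0 × e^(−0.159×1.652) = 0.1161 × 26.0 × 0.7690 = 2.321 mg/L.
Minimum DO = C_s − D_c = 9.02 − 2.321 = 6.699 mg/L.

t_c ≈ 1.65 d; D_c ≈ 2.32 mg/L; min DO ≈ 6.70 mg/L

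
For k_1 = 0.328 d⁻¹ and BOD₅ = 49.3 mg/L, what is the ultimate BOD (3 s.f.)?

BOD₅ = L₀(1 − e^(−5k_1)) ⇒ L₀ = BOD₅ / (1 − e^(−5×0.328))
= 49.3 / (1 − 0.1940) = 49.3 / 0.8060 = 61.16 mg/L.

L₀ ≈ 61.2 mg/L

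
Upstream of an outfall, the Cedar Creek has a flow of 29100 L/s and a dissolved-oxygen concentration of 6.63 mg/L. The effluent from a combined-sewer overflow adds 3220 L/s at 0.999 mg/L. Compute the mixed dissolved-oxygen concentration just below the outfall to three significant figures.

6.07 mg/L

Flow-weighted mixing: C = (Q_r C_r + Q_w C_w)/(Q_r + Q_w)
= (29100×6.63 + 3220×0.999)/(29100 + 3220) = 196100/32320 = 6.069 mg/L.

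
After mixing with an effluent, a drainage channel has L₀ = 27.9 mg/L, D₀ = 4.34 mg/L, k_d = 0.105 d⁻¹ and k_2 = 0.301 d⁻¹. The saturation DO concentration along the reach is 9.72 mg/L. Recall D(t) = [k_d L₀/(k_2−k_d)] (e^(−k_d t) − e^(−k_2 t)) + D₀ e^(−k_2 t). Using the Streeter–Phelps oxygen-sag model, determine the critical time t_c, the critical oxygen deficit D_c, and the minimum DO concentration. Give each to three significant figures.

At the critical point dD/dt = 0, so k_d L₀ e^(−k_d t) = k_2 D. Substituting D(t) from the Streeter–Phelps equation and solving for t gives
t_c = ln[(k_2/k_d)(1 − D₀(k_2−k_d)/(k_d L₀))] / (k_2−k_d).
Here k_2−k_d = 0.1960 d⁻¹ and 1 − D₀(k_2−k_d)/(k_d L₀) = 1 − 4.34×0.1960/(0.105×27.9) = 0.7096, so
t_c = ln(2.867 × 0.7096) / 0.1960 = 0.7101 / 0.1960 = 3.623 d.
L(t_c) = L₀ e^(−k_d t_c) = 27.9 × 0.6836 = 19.07 mg/L, and at the critical point k_2 D_c = k_d L, so D_c = (0.105/0.301) × 19.07 = 6.653 mg/L.
Minimum DO = C_s − D_c = 9.72 − 6.653 = 3.067 mg/L.

t_c ≈ 3.62 d; D_c ≈ 6.65 mg/L; min DO ≈ 3.07 mg/L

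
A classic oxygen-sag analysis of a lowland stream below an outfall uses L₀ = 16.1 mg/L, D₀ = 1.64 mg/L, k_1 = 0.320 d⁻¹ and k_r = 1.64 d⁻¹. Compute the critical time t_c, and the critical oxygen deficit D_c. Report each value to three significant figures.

At the critical point dD/dt = 0, so k_1 L₀ e^(−k_1 t) = k_r D. Substituting D(t) from the Streeter–Phelps equation and solving for t gives
t_c = ln[(k_r/k_1)(1 − D₀(k_r−k_1)/(k_1 L₀))] / (k_r−k_1).
Here k_r−k_1 = 1.320 d⁻¹ and 1 − D₀(k_r−k_1)/(k_1 L₀) = 1 − 1.64×1.320/(0.320×16.1) = 0.5798, so
t_c = ln(5.125 × 0.5798) / 1.320 = 1.089 / 1.320 = 0.8251 d.
L(t_c) = L₀ e^(−k_1 t_c) = 16.1 × 0.7680 = 12.36 mg/L, and at the critical point k_r D_c = k_1 L, so D_c = (0.320/1.64) × 12.36 = 2.413 mg/L.

t_c ≈ 0.825 d; D_c ≈ 2.41 mg/L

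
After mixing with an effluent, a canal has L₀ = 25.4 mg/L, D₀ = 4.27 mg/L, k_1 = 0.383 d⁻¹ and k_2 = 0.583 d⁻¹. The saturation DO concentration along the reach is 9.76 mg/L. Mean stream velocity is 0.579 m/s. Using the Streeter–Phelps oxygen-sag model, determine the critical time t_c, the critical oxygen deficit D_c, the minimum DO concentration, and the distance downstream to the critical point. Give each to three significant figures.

t_c ≈ 1.64 d; D_c ≈ 8.90 mg/L; min DO ≈ 0.861 mg/L; x_c ≈ 82.1 km

At the critical point dD/dt = 0, so k_1 L₀ e^(−k_1 t) = k_2 D. Substituting D(t) from the Streeter–Phelps equation and solving for t gives
t_c = ln[(k_2/k_1)(1 − D₀(k_2−k_1)/(k_1 L₀))] / (k_2−k_1).
Here k_2−k_1 = 0.2000 d⁻¹ and 1 − D₀(k_2−k_1)/(k_1 L₀) = 1 − 4.27×0.2000/(0.383×25.4) = 0.9122, so
t_c = ln(1.522 × 0.9122) / 0.2000 = 0.3283 / 0.2000 = 1.641 d.
D_c = (k_1/k_2) L₀ e^(−k_1 t_c) = (0.383/0.583) × 25.4 × e^(−0.383×1.641) = 0.6569 × 25.4 × 0.5333 = 8.899 mg/L.
Minimum DO = C_s − D_c = 9.76 − 8.899 = 0.8608 mg/L.
x_c = v t_c = 0.579 m/s × 1.641 d × 86400 s/d = 82110 m ≈ 82.1 km.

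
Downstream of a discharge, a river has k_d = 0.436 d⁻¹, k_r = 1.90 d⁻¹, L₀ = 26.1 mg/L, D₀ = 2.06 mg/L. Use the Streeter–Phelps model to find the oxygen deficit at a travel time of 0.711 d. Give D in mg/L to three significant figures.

D ≈ 4.22 mg/L

k_d L₀/(k_r−k_d) = 0.436×26.1/(1.90−0.436) = 11.38/1.464 = 7.773 mg/L.
e^(−k_d t) = e^(−0.436×0.7110) = 0.7334; e^(−k_r t) = e^(−1.90×0.7110) = 0.2590.
D = 7.773 × (0.7334 − 0.2590) + 2.06 × 0.2590 = 3.688 + 0.5336 = 4.221 mg/L.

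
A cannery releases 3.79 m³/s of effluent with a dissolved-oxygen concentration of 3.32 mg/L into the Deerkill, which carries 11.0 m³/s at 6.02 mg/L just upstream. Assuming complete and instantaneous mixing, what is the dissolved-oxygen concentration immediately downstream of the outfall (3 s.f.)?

5.33 mg/L

Flow-weighted mixing: C = (Q_r C_r + Q_w C_w)/(Q_r + Q_w)
= (11.0×6.02 + 3.79×3.32)/(11.0 + 3.79) = 78.80/14.79 = 5.328 mg/L.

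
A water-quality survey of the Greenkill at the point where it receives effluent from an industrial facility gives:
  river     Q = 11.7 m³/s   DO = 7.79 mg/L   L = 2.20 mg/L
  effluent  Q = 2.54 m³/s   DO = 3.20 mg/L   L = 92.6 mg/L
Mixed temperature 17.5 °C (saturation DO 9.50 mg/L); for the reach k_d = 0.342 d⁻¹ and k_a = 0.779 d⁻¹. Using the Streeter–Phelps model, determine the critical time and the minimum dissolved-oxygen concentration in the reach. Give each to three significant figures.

t_c ≈ 1.44 d; minimum DO ≈ 4.58 mg/L

Mixed DO = (11.7×7.79 + 2.54×3.20)/(11.7+2.54) = 99.27/14.24 = 6.971 mg/L.
Mixed L₀ = (11.7×2.20 + 2.54×92.6)/(14.24) = 260.9/14.24 = 18.32 mg/L.
Initial deficit D₀ = C_s − DO₀ = 9.50 − 6.971 = 2.529 mg/L.
t_c = (1/0.4370) ln[(0.779/0.342)(1 − 2.529×0.4370/(0.342×18.32))] = 2.288 × ln(1.876) = 1.440 d.
D_c = (0.342/0.779) × 18.32 × e^(−0.342×1.440) = 0.4390 × 18.32 × 0.6111 = 4.917 mg/L.
Minimum DO = 9.50 − 4.917 = 4.583 mg/L.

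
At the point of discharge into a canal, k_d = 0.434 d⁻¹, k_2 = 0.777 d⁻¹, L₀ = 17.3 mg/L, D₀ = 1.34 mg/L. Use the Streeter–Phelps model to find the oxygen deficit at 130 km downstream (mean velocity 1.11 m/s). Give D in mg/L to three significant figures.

D ≈ 4.99 mg/L

Travel time t = x/v = 130 km / (1.11 m/s) = 130000 m / 1.11 m/s = 117100 s = 1.356 d.
k_d L₀/(k_2−k_d) = 0.434×17.3/(0.777−0.434) = 7.508/0.3430 = 21.89 mg/L.
e^(−k_d t) = e^(−0.434×1.356) = 0.5553; e^(−k_2 t) = e^(−0.777×1.356) = 0.3488.
D = 21.89 × (0.5553 − 0.3488) + 1.34 × 0.3488 = 4.520 + 0.4674 = 4.987 mg/L.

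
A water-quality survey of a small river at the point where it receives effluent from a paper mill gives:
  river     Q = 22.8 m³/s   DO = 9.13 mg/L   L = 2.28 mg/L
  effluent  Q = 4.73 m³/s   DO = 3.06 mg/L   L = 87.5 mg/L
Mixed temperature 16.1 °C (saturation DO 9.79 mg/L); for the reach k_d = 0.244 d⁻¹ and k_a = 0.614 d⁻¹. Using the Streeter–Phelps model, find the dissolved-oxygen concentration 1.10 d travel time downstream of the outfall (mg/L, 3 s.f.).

DO ≈ 6.07 mg/L

Mixed DO = (22.8×9.13 + 4.73×3.06)/(22.8+4.73) = 222.6/27.53 = 8.087 mg/L.
Mixed L₀ = (22.8×2.28 + 4.73×87.5)/(27.53) = 465.9/27.53 = 16.92 mg/L.
Initial deficit D₀ = C_s − DO₀ = 9.79 − 8.087 = 1.703 mg/L.
D(1.10) = [0.244×16.92/(0.614−0.244)](e^(−0.244×1.10) − e^(−0.614×1.10)) + 1.703 e^(−0.614×1.10)
= 11.16 × (0.7646 − 0.5090) + 1.703 × 0.5090 = 3.720 mg/L.
DO = 9.79 − 3.720 = 6.070 mg/L.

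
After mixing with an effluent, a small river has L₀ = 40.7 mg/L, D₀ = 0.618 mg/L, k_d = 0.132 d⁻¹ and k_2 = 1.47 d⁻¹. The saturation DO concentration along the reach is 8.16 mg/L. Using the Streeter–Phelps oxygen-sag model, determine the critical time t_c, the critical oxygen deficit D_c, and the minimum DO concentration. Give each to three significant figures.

t_c ≈ 1.68 d; D_c ≈ 2.93 mg/L; min DO ≈ 5.23 mg/L

At the critical point dD/dt = 0, so k_d L₀ e^(−k_d t) = k_2 D. Substituting D(t) from the Streeter–Phelps equation and solving for t gives
t_c = ln[(k_2/k_d)(1 − D₀(k_2−k_d)/(k_d L₀))] / (k_2−k_d).
Here k_2−k_d = 1.338 d⁻¹ and 1 − D₀(k_2−k_d)/(k_d L₀) = 1 − 0.618×1.338/(0.132×40.7) = 0.8461, so
t_c = ln(11.14 × 0.8461) / 1.338 = 2.243 / 1.338 = 1.676 d.
L(t_c) = L₀ e^(−k_d t_c) = 40.7 × 0.8015 = 32.62 mg/L, and at the critical point k_2 D_c = k_d L, so D_c = (0.132/1.47) × 32.62 = 2.929 mg/L.
Minimum DO = C_s − D_c = 8.16 − 2.929 = 5.231 mg/L.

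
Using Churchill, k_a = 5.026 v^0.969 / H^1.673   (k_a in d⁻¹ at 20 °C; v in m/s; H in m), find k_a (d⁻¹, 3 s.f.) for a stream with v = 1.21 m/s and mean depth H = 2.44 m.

k_a ≈ 1.36 d⁻¹

k_a = 5.026 × 1.21^0.969 / 2.44^1.673 = 5.026 × 1.203 / 4.447 = 1.359 d⁻¹.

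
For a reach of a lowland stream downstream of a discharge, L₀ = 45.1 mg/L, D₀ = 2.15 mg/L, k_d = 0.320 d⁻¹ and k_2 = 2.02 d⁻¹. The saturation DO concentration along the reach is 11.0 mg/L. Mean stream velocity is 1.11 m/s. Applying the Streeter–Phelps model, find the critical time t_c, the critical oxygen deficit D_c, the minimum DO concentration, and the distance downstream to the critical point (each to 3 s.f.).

With k_2/k_d = 6.312 and 1 − D₀(k_2−k_d)/(k_d L₀) = 0.7467,
t_c = ln(6.312 × 0.7467) / (2.02 − 0.320) = ln(4.714) / 1.700 = 1.550/1.700 = 0.9121 d.
L(t_c) = L₀ e^(−k_d t_c) = 45.1 × 0.7469 = 33.68 mg/L, and at the critical point k_2 D_c = k_d L, so D_c = (0.320/2.02) × 33.68 = 5.336 mg/L.
Minimum DO = C_s − D_c = 11.0 − 5.336 = 5.664 mg/L.
x_c = v t_c = 1.11 m/s × 0.9121 d × 86400 s/d = 87470 m ≈ 87.5 km.

t_c ≈ 0.912 d; D_c ≈ 5.34 mg/L; min DO ≈ 5.66 mg/L; x_c ≈ 87.5 km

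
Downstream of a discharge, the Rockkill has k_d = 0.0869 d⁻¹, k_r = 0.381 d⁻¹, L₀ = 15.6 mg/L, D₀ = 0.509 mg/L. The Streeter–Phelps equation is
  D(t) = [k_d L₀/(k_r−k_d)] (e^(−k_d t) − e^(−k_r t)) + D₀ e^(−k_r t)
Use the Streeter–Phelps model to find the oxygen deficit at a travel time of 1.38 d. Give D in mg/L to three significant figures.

D ≈ 1.66 mg/L

k_d L₀/(k_r−k_d) = 0.0869×15.6/(0.381−0.0869) = 1.356/0.2941 = 4.609 mg/L.
e^(−k_d t) = e^(−0.0869×1.380) = 0.8870; e^(−k_r t) = e^(−0.381×1.380) = 0.5911.
D = 4.609 × (0.8870 − 0.5911) + 0.509 × 0.5911 = 1.364 + 0.3009 = 1.665 mg/L.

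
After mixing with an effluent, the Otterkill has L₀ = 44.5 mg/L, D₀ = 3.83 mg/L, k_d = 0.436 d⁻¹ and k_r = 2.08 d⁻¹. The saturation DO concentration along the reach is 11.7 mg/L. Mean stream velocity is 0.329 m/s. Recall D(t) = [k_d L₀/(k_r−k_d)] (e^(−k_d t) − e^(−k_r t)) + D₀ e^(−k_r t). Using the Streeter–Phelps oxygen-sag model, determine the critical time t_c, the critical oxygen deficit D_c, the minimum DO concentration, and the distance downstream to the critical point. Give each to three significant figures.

At the critical point dD/dt = 0, so k_d L₀ e^(−k_d t) = k_r D. Substituting D(t) from the Streeter–Phelps equation and solving for t gives
t_c = ln[(k_r/k_d)(1 − D₀(k_r−k_d)/(k_d L₀))] / (k_r−k_d).
Here k_r−k_d = 1.644 d⁻¹ and 1 − D₀(k_r−k_d)/(k_d L₀) = 1 − 3.83×1.644/(0.436×44.5) = 0.6755, so
t_c = ln(4.771 × 0.6755) / 1.644 = 1.170 / 1.644 = 0.7118 d.
L(t_c) = L₀ e^(−k_d t_c) = 44.5 × 0.7332 = 32.63 mg/L, and at the critical point k_r D_c = k_d L, so D_c = (0.436/2.08) × 32.63 = 6.839 mg/L.
Minimum DO = C_s − D_c = 11.7 − 6.839 = 4.861 mg/L.
x_c = v t_c = 0.329 m/s × 0.7118 d × 86400 s/d = 20230 m ≈ 20.2 km.

t_c ≈ 0.712 d; D_c ≈ 6.84 mg/L; min DO ≈ 4.86 mg/L; x_c ≈ 20.2 km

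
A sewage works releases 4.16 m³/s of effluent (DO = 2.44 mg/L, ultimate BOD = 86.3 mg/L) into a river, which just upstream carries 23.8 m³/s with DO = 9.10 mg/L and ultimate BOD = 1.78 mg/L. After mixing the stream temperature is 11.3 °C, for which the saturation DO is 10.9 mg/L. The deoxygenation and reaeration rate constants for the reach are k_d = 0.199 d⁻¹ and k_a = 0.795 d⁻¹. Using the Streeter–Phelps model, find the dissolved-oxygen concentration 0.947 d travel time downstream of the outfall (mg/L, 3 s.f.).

DO ≈ 7.87 mg/L

Mixed DO = (23.8×9.10 + 4.16×2.44)/(23.8+4.16) = 226.7/27.96 = 8.109 mg/L.
Mixed L₀ = (23.8×1.78 + 4.16×86.3)/(27.96) = 401.4/27.96 = 14.36 mg/L.
Initial deficit D₀ = C_s − DO₀ = 10.9 − 8.109 = 2.791 mg/L.
D(0.947) = [0.199×14.36/(0.795−0.199)](e^(−0.199×0.947) − e^(−0.795×0.947)) + 2.791 e^(−0.795×0.947)
= 4.793 × (0.8282 − 0.4710) + 2.791 × 0.4710 = 3.027 mg/L.
DO = 10.9 − 3.027 = 7.873 mg/L.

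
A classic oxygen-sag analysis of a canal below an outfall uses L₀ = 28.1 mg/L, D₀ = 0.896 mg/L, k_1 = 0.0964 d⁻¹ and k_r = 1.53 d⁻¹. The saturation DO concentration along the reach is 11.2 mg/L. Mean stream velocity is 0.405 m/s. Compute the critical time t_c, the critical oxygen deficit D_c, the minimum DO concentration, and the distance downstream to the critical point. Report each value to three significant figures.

At the critical point dD/dt = 0, so k_1 L₀ e^(−k_1 t) = k_r D. Substituting D(t) from the Streeter–Phelps equation and solving for t gives
t_c = ln[(k_r/k_1)(1 − D₀(k_r−k_1)/(k_1 L₀))] / (k_r−k_1).
Here k_r−k_1 = 1.434 d⁻¹ and 1 − D₀(k_r−k_1)/(k_1 L₀) = 1 − 0.896×1.434/(0.0964×28.1) = 0.5258, so
t_c = ln(15.87 × 0.5258) / 1.434 = 2.122 / 1.434 = 1.480 d.
L(t_c) = L₀ e^(−k_1 t_c) = 28.1 × 0.8670 = 24.36 mg/L, and at the critical point k_r D_c = k_1 L, so D_c = (0.0964/1.53) × 24.36 = 1.535 mg/L.
Minimum DO = C_s − D_c = 11.2 − 1.535 = 9.665 mg/L.
x_c = v t_c = 0.405 m/s × 1.480 d × 86400 s/d = 51790 m ≈ 51.8 km.

t_c ≈ 1.48 d; D_c ≈ 1.54 mg/L; min DO ≈ 9.66 mg/L; x_c ≈ 51.8 km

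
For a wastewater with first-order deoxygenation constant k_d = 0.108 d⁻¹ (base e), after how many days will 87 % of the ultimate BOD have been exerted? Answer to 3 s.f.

t ≈ 18.9 d

y/L₀ = 1 − e^(−k_d t) = 0.87 ⇒ e^(−k_d t) = 0.130
t = −ln(0.130) / 0.108 = 2.040 / 0.108 = 18.89 d.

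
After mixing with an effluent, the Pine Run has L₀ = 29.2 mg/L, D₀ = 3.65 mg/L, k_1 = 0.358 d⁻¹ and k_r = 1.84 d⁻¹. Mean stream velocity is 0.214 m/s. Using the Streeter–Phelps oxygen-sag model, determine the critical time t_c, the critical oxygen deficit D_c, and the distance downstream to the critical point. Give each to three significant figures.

At the critical point dD/dt = 0, so k_1 L₀ e^(−k_1 t) = k_r D. Substituting D(t) from the Streeter–Phelps equation and solving for t gives
t_c = ln[(k_r/k_1)(1 − D₀(k_r−k_1)/(k_1 L₀))] / (k_r−k_1).
Here k_r−k_1 = 1.482 d⁻¹ and 1 − D₀(k_r−k_1)/(k_1 L₀) = 1 − 3.65×1.482/(0.358×29.2) = 0.4825, so
t_c = ln(5.140 × 0.4825) / 1.482 = 0.9083 / 1.482 = 0.6129 d.
L(t_c) = L₀ e^(−k_1 t_c) = 29.2 × 0.8030 = 23.45 mg/L, and at the critical point k_r D_c = k_1 L, so D_c = (0.358/1.84) × 23.45 = 4.562 mg/L.
x_c = v t_c = 0.214 m/s × 0.6129 d × 86400 s/d = 11330 m ≈ 11.3 km.

t_c ≈ 0.613 d; D_c ≈ 4.56 mg/L; x_c ≈ 11.3 km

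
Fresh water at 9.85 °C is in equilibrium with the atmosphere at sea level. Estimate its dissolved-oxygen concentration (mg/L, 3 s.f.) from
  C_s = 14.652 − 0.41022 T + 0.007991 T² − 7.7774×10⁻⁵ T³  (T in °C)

C_s ≈ 11.3 mg/L

C_s = 14.652 − 0.41022×9.85 + 0.007991×9.85² − 7.7774×10⁻⁵×9.85³ = 11.31 mg/L.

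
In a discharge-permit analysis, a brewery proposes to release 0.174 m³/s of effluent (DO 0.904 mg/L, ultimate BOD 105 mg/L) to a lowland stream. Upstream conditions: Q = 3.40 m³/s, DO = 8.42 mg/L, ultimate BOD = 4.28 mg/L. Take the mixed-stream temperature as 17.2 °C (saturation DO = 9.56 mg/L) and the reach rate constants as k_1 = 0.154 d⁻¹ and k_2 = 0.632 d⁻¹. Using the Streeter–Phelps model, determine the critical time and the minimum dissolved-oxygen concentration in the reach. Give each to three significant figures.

t_c ≈ 1.47 d; minimum DO ≈ 7.77 mg/L

Mixed DO = (3.40×8.42 + 0.174×0.904)/(3.40+0.174) = 28.79/3.574 = 8.054 mg/L.
Mixed L₀ = (3.40×4.28 + 0.174×105)/(3.574) = 32.82/3.574 = 9.184 mg/L.
Initial deficit D₀ = C_s − DO₀ = 9.56 − 8.054 = 1.506 mg/L.
t_c = (1/0.4780) ln[(0.632/0.154)(1 − 1.506×0.4780/(0.154×9.184))] = 2.092 × ln(2.015) = 1.466 d.
D_c = (0.154/0.632) × 9.184 × e^(−0.154×1.466) = 0.2437 × 9.184 × 0.7979 = 1.786 mg/L.
Minimum DO = 9.56 − 1.786 = 7.774 mg/L.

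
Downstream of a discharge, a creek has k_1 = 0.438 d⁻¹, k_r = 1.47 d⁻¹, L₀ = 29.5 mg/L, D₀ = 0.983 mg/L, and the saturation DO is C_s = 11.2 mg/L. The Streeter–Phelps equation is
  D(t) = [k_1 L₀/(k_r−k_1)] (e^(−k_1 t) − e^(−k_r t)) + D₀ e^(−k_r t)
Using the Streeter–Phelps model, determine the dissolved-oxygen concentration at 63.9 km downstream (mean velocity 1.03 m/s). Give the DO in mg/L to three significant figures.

Travel time t = x/v = 63.9 km / (1.03 m/s) = 63900 m / 1.03 m/s = 62040 s = 0.7180 d.
k_1 L₀/(k_r−k_1) = 0.438×29.5/(1.47−0.438) = 12.92/1.032 = 12.52 mg/L.
e^(−k_1 t) = e^(−0.438×0.7180) = 0.7302; e^(−k_r t) = e^(−1.47×0.7180) = 0.3480.
D = 12.52 × (0.7302 − 0.3480) + 0.983 × 0.3480 = 4.785 + 0.3421 = 5.127 mg/L.
DO = C_s − D = 11.2 − 5.127 = 6.073 mg/L.

DO ≈ 6.07 mg/L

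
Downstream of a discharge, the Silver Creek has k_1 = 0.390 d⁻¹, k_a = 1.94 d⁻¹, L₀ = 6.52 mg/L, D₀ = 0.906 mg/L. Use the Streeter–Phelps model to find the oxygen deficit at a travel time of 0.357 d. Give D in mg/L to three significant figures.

k_1 L₀/(k_a−k_1) = 0.390×6.52/(1.94−0.390) = 2.543/1.550 = 1.641 mg/L.
e^(−k_1 t) = e^(−0.390×0.3570) = 0.8700; e^(−k_a t) = e^(−1.94×0.3570) = 0.5003.
D = 1.641 × (0.8700 − 0.5003) + 0.906 × 0.5003 = 0.6066 + 0.4533 = 1.060 mg/L.

D ≈ 1.06 mg/L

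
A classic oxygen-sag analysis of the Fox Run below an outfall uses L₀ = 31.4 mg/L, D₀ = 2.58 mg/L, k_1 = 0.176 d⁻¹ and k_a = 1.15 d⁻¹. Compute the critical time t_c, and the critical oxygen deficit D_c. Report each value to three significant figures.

t_c ≈ 1.30 d; D_c ≈ 3.82 mg/L

t_c = [1/(k_a−k_1)] ln[(k_a/k_1)(1 − D₀(k_a−k_1)/(k_1 L₀))]
= [1/(1.15−0.176)] ln[(1.15/0.176)(1 − 2.58×0.9740/(0.176×31.4))]
= (1/0.9740) ln[6.534 × 0.5453] = 1.027 × ln(3.563) = 1.027 × 1.271 = 1.305 d.
D_c = (k_1/k_a) L₀ e^(−k_1 t_c) = (0.176/1.15) × 31.4 × e^(−0.176×1.305) = 0.1530 × 31.4 × 0.7949 = 3.820 mg/L.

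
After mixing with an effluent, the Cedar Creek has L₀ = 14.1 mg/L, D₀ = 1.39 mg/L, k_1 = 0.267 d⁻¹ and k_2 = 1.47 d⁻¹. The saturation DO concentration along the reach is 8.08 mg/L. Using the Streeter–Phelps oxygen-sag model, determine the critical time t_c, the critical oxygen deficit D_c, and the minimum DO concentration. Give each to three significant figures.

At the critical point dD/dt = 0, so k_1 L₀ e^(−k_1 t) = k_2 D. Substituting D(t) from the Streeter–Phelps equation and solving for t gives
t_c = ln[(k_2/k_1)(1 − D₀(k_2−k_1)/(k_1 L₀))] / (k_2−k_1).
Here k_2−k_1 = 1.203 d⁻¹ and 1 − D₀(k_2−k_1)/(k_1 L₀) = 1 − 1.39×1.203/(0.267×14.1) = 0.5558, so
t_c = ln(5.506 × 0.5558) / 1.203 = 1.118 / 1.203 = 0.9297 d.
L(t_c) = L₀ e^(−k_1 t_c) = 14.1 × 0.7802 = 11.00 mg/L, and at the critical point k_2 D_c = k_1 L, so D_c = (0.267/1.47) × 11.00 = 1.998 mg/L.
Minimum DO = C_s − D_c = 8.08 − 1.998 = 6.082 mg/L.

t_c ≈ 0.930 d; D_c ≈ 2.00 mg/L; min DO ≈ 6.08 mg/L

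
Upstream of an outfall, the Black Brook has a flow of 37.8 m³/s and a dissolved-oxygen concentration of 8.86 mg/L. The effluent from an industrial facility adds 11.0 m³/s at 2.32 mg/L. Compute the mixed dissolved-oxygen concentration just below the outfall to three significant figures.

Flow-weighted mixing: C = (Q_r C_r + Q_w C_w)/(Q_r + Q_w)
= (37.8×8.86 + 11.0×2.32)/(37.8 + 11.0) = 360.4/48.80 = 7.386 mg/L.

7.39 mg/L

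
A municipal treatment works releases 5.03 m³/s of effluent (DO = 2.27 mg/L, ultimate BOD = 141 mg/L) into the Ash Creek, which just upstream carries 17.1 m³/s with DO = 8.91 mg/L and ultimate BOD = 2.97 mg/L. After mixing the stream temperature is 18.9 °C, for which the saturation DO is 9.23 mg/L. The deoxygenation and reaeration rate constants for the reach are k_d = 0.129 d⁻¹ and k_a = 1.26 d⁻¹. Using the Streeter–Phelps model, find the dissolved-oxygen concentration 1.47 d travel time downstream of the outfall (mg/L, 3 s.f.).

DO ≈ 6.32 mg/L

Mixed DO = (17.1×8.91 + 5.03×2.27)/(17.1+5.03) = 163.8/22.13 = 7.401 mg/L.
Mixed L₀ = (17.1×2.97 + 5.03×141)/(22.13) = 760.0/22.13 = 34.34 mg/L.
Initial deficit D₀ = C_s − DO₀ = 9.23 − 7.401 = 1.829 mg/L.
D(1.47) = [0.129×34.34/(1.26−0.129)](e^(−0.129×1.47) − e^(−1.26×1.47)) + 1.829 e^(−1.26×1.47)
= 3.917 × (0.8273 − 0.1569) + 1.829 × 0.1569 = 2.913 mg/L.
DO = 9.23 − 2.913 = 6.317 mg/L.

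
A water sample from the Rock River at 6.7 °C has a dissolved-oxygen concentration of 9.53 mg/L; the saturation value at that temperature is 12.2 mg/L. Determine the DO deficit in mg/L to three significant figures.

D ≈ 2.67 mg/L

D = C_s − C = 12.2 − 9.53 = 2.67 mg/L.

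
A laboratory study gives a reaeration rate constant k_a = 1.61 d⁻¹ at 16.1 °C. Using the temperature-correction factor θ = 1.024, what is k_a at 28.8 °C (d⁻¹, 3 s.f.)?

k_a(T₂) = k_a(T₁) · θ^(T₂−T₁) = 1.61 × 1.024^(28.8−16.1)
= 1.61 × 1.024^12.7 = 1.61 × 1.351 = 2.176 d⁻¹.

k_a ≈ 2.18 d⁻¹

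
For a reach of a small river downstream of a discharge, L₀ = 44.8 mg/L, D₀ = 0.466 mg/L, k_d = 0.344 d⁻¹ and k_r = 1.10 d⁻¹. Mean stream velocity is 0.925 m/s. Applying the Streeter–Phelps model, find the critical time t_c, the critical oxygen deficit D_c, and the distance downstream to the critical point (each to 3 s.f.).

t_c ≈ 1.51 d; D_c ≈ 8.34 mg/L; x_c ≈ 120 km

t_c = [1/(k_r−k_d)] ln[(k_r/k_d)(1 − D₀(k_r−k_d)/(k_d L₀))]
= [1/(1.10−0.344)] ln[(1.10/0.344)(1 − 0.466×0.7560/(0.344×44.8))]
= (1/0.7560) ln[3.198 × 0.9771] = 1.323 × ln(3.125) = 1.323 × 1.139 = 1.507 d.
D_c = (k_d/k_r) L₀ e^(−k_d t_c) = (0.344/1.10) × 44.8 × e^(−0.344×1.507) = 0.3127 × 44.8 × 0.5955 = 8.343 mg/L.
x_c = v t_c = 0.925 m/s × 1.507 d × 86400 s/d = 120400 m ≈ 120 km.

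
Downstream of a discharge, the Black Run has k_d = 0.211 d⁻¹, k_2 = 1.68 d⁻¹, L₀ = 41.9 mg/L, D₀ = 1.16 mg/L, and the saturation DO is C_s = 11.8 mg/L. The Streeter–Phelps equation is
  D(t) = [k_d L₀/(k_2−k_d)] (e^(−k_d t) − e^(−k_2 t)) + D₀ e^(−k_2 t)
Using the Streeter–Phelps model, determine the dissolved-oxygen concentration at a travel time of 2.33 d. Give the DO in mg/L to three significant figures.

DO ≈ 8.22 mg/L

k_d L₀/(k_2−k_d) = 0.211×41.9/(1.68−0.211) = 8.841/1.469 = 6.018 mg/L.
e^(−k_d t) = e^(−0.211×2.330) = 0.6116; e^(−k_2 t) = e^(−1.68×2.330) = 0.01995.
D = 6.018 × (0.6116 − 0.01995) + 1.16 × 0.01995 = 3.561 + 0.02314 = 3.584 mg/L.
DO = C_s − D = 11.8 − 3.584 = 8.216 mg/L.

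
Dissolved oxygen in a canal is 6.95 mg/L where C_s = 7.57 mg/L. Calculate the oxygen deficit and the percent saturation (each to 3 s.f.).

D ≈ 0.620 mg/L; 91.8 % saturation

D = C_s − C = 7.57 − 6.95 = 0.620 mg/L.
% saturation = 6.95/7.57 × 100 = 91.8 %.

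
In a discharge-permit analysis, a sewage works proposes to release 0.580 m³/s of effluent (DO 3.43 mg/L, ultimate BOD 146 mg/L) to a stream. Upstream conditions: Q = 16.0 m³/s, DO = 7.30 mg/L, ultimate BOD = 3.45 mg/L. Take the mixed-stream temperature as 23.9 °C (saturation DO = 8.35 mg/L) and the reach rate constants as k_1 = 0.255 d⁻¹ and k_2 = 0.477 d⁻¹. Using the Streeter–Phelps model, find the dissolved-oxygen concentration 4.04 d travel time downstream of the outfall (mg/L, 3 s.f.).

DO ≈ 6.13 mg/L

Mixed DO = (16.0×7.30 + 0.580×3.43)/(16.0+0.580) = 118.8/16.58 = 7.165 mg/L.
Mixed L₀ = (16.0×3.45 + 0.580×146)/(16.58) = 139.9/16.58 = 8.437 mg/L.
Initial deficit D₀ = C_s − DO₀ = 8.35 − 7.165 = 1.185 mg/L.
D(4.04) = [0.255×8.437/(0.477−0.255)](e^(−0.255×4.04) − e^(−0.477×4.04)) + 1.185 e^(−0.477×4.04)
= 9.691 × (0.3569 − 0.1456) + 1.185 × 0.1456 = 2.221 mg/L.
DO = 8.35 − 2.221 = 6.129 mg/L.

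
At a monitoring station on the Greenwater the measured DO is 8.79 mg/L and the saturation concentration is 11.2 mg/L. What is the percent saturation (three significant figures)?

% saturation = C/C_s × 100 = 8.79/11.2 × 100 = 78.5 %.

78.5 % saturation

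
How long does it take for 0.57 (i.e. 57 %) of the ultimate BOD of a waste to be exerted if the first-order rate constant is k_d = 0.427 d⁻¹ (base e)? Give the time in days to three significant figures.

t ≈ 1.98 d

y/L₀ = 1 − e^(−k_d t) = 0.57 ⇒ e^(−k_d t) = 0.430
t = −ln(0.430) / 0.427 = 0.8440 / 0.427 = 1.977 d.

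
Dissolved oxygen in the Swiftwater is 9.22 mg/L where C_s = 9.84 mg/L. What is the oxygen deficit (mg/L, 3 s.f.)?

D ≈ 0.620 mg/L

D = C_s − C = 9.84 − 9.22 = 0.620 mg/L.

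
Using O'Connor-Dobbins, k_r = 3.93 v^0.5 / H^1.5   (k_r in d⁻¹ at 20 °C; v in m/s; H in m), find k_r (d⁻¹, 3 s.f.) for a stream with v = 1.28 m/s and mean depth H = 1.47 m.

k_r = 3.93 × 1.28^0.5 / 1.47^1.5 = 3.93 × 1.131 / 1.782 = 2.495 d⁻¹.

k_r ≈ 2.49 d⁻¹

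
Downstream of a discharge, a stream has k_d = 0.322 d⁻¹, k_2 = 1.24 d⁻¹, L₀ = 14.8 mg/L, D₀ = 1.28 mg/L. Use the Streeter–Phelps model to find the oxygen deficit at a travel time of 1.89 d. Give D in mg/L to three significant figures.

k_d L₀/(k_2−k_d) = 0.322×14.8/(1.24−0.322) = 4.766/0.9180 = 5.191 mg/L.
e^(−k_d t) = e^(−0.322×1.890) = 0.5441; e^(−k_2 t) = e^(−1.24×1.890) = 0.09598.
D = 5.191 × (0.5441 − 0.09598) + 1.28 × 0.09598 = 2.326 + 0.1229 = 2.449 mg/L.

D ≈ 2.45 mg/L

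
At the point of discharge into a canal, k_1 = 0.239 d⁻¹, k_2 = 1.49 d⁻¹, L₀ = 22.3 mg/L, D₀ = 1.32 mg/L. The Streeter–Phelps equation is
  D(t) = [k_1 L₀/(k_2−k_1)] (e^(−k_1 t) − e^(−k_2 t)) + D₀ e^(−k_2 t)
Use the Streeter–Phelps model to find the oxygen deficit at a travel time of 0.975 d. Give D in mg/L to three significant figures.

D ≈ 2.69 mg/L

k_1 L₀/(k_2−k_1) = 0.239×22.3/(1.49−0.239) = 5.330/1.251 = 4.260 mg/L.
e^(−k_1 t) = e^(−0.239×0.9750) = 0.7921; e^(−k_2 t) = e^(−1.49×0.9750) = 0.2339.
D = 4.260 × (0.7921 − 0.2339) + 1.32 × 0.2339 = 2.378 + 0.3088 = 2.687 mg/L.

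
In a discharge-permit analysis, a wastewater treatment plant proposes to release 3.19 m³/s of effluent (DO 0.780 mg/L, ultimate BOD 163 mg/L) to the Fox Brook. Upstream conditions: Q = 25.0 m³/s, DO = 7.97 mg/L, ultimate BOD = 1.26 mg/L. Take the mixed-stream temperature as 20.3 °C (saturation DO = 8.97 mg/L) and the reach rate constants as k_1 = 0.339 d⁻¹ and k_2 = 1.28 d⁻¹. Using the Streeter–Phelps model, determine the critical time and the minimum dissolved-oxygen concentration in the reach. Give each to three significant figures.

Mixed DO = (25.0×7.97 + 3.19×0.780)/(25.0+3.19) = 201.7/28.19 = 7.156 mg/L.
Mixed L₀ = (25.0×1.26 + 3.19×163)/(28.19) = 551.5/28.19 = 19.56 mg/L.
Initial deficit D₀ = C_s − DO₀ = 8.97 − 7.156 = 1.814 mg/L.
t_c = (1/0.9410) ln[(1.28/0.339)(1 − 1.814×0.9410/(0.339×19.56))] = 1.063 × ln(2.804) = 1.096 d.
D_c = (0.339/1.28) × 19.56 × e^(−0.339×1.096) = 0.2648 × 19.56 × 0.6897 = 3.574 mg/L.
Minimum DO = 8.97 − 3.574 = 5.396 mg/L.

t_c ≈ 1.10 d; minimum DO ≈ 5.40 mg/L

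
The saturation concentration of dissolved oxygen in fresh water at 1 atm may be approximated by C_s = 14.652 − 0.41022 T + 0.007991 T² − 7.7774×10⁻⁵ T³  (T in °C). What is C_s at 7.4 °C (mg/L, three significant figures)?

C_s = 14.652 − 0.41022×7.4 + 0.007991×7.4² − 7.7774×10⁻⁵×7.4³ = 12.02 mg/L.

C_s ≈ 12.0 mg/L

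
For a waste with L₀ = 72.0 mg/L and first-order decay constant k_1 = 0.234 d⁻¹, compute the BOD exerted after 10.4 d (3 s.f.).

y ≈ 65.7 mg/L

y_t = L₀(1 − e^(−k_1 t)) = 72.0 × (1 − e^(−0.234×10.4))
= 72.0 × (1 − 0.08772) = 72.0 × 0.9123 = 65.68 mg/L.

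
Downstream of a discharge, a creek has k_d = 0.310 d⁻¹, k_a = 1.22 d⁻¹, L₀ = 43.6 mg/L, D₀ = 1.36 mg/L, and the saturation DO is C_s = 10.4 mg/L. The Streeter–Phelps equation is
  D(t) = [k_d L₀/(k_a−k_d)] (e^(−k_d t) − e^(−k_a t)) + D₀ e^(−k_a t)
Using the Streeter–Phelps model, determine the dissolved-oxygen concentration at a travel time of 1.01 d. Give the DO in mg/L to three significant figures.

k_d L₀/(k_a−k_d) = 0.310×43.6/(1.22−0.310) = 13.52/0.9100 = 14.85 mg/L.
e^(−k_d t) = e^(−0.310×1.010) = 0.7312; e^(−k_a t) = e^(−1.22×1.010) = 0.2917.
D = 14.85 × (0.7312 − 0.2917) + 1.36 × 0.2917 = 6.528 + 0.3966 = 6.925 mg/L.
DO = C_s − D = 10.4 − 6.925 = 3.475 mg/L.

DO ≈ 3.48 mg/L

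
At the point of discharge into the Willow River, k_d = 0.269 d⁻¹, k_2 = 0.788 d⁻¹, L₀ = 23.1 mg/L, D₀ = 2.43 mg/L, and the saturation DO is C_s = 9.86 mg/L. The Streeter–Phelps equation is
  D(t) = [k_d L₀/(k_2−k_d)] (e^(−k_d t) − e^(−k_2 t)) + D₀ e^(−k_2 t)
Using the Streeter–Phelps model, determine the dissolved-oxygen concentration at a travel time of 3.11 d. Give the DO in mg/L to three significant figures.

DO ≈ 5.50 mg/L

k_d L₀/(k_2−k_d) = 0.269×23.1/(0.788−0.269) = 6.214/0.5190 = 11.97 mg/L.
e^(−k_d t) = e^(−0.269×3.110) = 0.4332; e^(−k_2 t) = e^(−0.788×3.110) = 0.08623.
D = 11.97 × (0.4332 − 0.08623) + 2.43 × 0.08623 = 4.154 + 0.2096 = 4.364 mg/L.
DO = C_s − D = 9.86 − 4.364 = 5.496 mg/L.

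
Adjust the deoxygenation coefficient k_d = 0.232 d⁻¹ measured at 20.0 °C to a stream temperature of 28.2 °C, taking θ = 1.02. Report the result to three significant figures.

k_d ≈ 0.273 d⁻¹

k_d(T₂) = k_d(T₁) · θ^(T₂−T₁) = 0.232 × 1.02^(28.2−20.0)
= 0.232 × 1.02^8.20 = 0.232 × 1.176 = 0.2729 d⁻¹.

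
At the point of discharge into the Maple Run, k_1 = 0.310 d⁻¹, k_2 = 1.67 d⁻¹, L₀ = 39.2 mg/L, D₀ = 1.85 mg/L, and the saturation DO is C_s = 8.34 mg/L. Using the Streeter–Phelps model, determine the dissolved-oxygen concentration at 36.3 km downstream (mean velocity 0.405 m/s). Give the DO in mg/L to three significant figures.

DO ≈ 3.12 mg/L

Travel time t = x/v = 36.3 km / (0.405 m/s) = 36300 m / 0.405 m/s = 89630 s = 1.037 d.
k_1 L₀/(k_2−k_1) = 0.310×39.2/(1.67−0.310) = 12.15/1.360 = 8.935 mg/L.
e^(−k_1 t) = e^(−0.310×1.037) = 0.7250; e^(−k_2 t) = e^(−1.67×1.037) = 0.1769.
D = 8.935 × (0.7250 − 0.1769) + 1.85 × 0.1769 = 4.898 + 0.3272 = 5.225 mg/L.
DO = C_s − D = 8.34 − 5.225 = 3.115 mg/L.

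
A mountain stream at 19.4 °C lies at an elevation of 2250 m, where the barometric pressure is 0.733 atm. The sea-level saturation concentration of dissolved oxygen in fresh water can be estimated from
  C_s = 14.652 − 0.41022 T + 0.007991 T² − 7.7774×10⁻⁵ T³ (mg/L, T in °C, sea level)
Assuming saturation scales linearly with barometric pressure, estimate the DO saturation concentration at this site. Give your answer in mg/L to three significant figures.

At sea level: C_s = 14.652 − 0.41022×19.4 + 0.007991×19.4² − 7.7774×10⁻⁵×19.4³ = 9.133 mg/L.
Pressure correction: C_s' = 9.133 × 0.733 = 6.695 mg/L.

C_s ≈ 6.69 mg/L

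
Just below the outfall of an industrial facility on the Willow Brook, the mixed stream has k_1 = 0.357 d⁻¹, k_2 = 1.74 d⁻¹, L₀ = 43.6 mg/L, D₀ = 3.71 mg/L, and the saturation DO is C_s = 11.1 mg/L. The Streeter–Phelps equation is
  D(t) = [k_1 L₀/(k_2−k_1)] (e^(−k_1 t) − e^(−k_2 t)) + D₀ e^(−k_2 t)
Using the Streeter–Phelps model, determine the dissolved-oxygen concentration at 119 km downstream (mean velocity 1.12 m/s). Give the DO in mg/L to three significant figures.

DO ≈ 4.73 mg/L

Travel time t = x/v = 119 km / (1.12 m/s) = 119000 m / 1.12 m/s = 106200 s = 1.230 d.
k_1 L₀/(k_2−k_1) = 0.357×43.6/(1.74−0.357) = 15.57/1.383 = 11.25 mg/L.
e^(−k_1 t) = e^(−0.357×1.230) = 0.6447; e^(−k_2 t) = e^(−1.74×1.230) = 0.1177.
D = 11.25 × (0.6447 − 0.1177) + 3.71 × 0.1177 = 5.931 + 0.4366 = 6.368 mg/L.
DO = C_s − D = 11.1 − 6.368 = 4.732 mg/L.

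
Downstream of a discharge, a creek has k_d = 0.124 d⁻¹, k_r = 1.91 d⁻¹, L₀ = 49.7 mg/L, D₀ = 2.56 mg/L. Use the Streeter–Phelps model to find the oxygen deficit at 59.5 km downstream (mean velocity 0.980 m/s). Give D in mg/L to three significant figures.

Travel time t = x/v = 59.5 km / (0.980 m/s) = 59500 m / 0.980 m/s = 60710 s = 0.7027 d.
k_d L₀/(k_r−k_d) = 0.124×49.7/(1.91−0.124) = 6.163/1.786 = 3.451 mg/L.
e^(−k_d t) = e^(−0.124×0.7027) = 0.9166; e^(−k_r t) = e^(−1.91×0.7027) = 0.2613.
D = 3.451 × (0.9166 − 0.2613) + 2.56 × 0.2613 = 2.261 + 0.6689 = 2.930 mg/L.

D ≈ 2.93 mg/L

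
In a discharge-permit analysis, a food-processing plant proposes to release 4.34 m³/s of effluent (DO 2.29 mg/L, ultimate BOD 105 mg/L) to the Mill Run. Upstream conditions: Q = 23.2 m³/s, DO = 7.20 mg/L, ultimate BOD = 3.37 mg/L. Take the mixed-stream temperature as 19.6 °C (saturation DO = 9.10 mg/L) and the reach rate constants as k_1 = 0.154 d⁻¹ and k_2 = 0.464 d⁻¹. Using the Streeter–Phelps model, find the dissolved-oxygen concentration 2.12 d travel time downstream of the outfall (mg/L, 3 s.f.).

Mixed DO = (23.2×7.20 + 4.34×2.29)/(23.2+4.34) = 177.0/27.54 = 6.426 mg/L.
Mixed L₀ = (23.2×3.37 + 4.34×105)/(27.54) = 533.9/27.54 = 19.39 mg/L.
Initial deficit D₀ = C_s − DO₀ = 9.10 − 6.426 = 2.674 mg/L.
D(2.12) = [0.154×19.39/(0.464−0.154)](e^(−0.154×2.12) − e^(−0.464×2.12)) + 2.674 e^(−0.464×2.12)
= 9.630 × (0.7215 − 0.3739) + 2.674 × 0.3739 = 4.347 mg/L.
DO = 9.10 − 4.347 = 4.753 mg/L.

DO ≈ 4.75 mg/L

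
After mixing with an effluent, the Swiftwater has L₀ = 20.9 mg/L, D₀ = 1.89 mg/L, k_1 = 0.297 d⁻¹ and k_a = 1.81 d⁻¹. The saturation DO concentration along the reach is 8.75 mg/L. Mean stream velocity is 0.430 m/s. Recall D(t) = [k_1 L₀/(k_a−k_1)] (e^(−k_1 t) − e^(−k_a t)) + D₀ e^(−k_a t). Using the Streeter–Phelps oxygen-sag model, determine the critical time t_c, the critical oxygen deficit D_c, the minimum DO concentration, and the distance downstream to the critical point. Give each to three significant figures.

With k_a/k_1 = 6.094 and 1 − D₀(k_a−k_1)/(k_1 L₀) = 0.5393,
t_c = ln(6.094 × 0.5393) / (1.81 − 0.297) = ln(3.287) / 1.513 = 1.190/1.513 = 0.7865 d.
D_c = (k_1/k_a) L₀ e^(−k_1 t_c) = (0.297/1.81) × 20.9 × e^(−0.297×0.7865) = 0.1641 × 20.9 × 0.7917 = 2.715 mg/L.
Minimum DO = C_s − D_c = 8.75 − 2.715 = 6.035 mg/L.
x_c = v t_c = 0.430 m/s × 0.7865 d × 86400 s/d = 29220 m ≈ 29.2 km.

t_c ≈ 0.786 d; D_c ≈ 2.72 mg/L; min DO ≈ 6.03 mg/L; x_c ≈ 29.2 km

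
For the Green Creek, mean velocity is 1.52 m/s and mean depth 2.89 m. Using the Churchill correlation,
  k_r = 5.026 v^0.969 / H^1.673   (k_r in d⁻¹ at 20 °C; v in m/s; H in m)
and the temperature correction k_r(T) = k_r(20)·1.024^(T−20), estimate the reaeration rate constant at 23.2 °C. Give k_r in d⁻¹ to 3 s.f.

k_r(20) = 5.026 × 1.52^0.969 / 2.89^1.673 = 5.026 × 1.500 / 5.903 = 1.277 d⁻¹.
k_r(23.2) = 1.277 × 1.024^(23.2−20) = 1.277 × 1.079 = 1.378 d⁻¹.

k_r ≈ 1.38 d⁻¹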